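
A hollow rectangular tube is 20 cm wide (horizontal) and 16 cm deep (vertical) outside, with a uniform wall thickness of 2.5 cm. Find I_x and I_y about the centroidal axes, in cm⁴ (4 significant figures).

I_x ≈ 5163 cm⁴, I_y ≈ 7573 cm⁴

Break the section into simple shapes (no overlaps), measuring from the bottom-left corner of the bounding box.
Outer rectangle: 20 × 16, A = 320 cm², y = 8 cm, Ī = 6826.67 cm⁴.
Inner void (subtracted): 15 × 11, A = 165 cm², y = 8 cm, Ī = 1663.75 cm⁴.
By symmetry the centroid is at mid-height, ȳ = 8 cm.
All pieces are centred on the centroidal x-axis, so I = ΣĪ (holes subtracted) = 5162.92 cm⁴.
Repeating about the centroidal y-axis gives I_y = 7572.92 cm⁴.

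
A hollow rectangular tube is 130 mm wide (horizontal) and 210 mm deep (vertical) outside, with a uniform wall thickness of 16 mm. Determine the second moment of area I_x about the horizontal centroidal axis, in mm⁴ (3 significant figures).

Decompose the section into non-overlapping parts with the origin at the bottom-left of its bounding rectangle.
Outer rectangle: 130 × 210, A = 27 300 mm², y = 105 mm, Ī = 100 327 500 mm⁴.
Inner void (subtracted): 98 × 178, A = 17 444 mm², y = 105 mm, Ī = 46 057 975 mm⁴.
By symmetry the centroid is at mid-height, ȳ = 105 mm.
All pieces are centred on the horizontal centroidal axis, so I = ΣĪ (holes subtracted) = 54 269 525 mm⁴.

I_x ≈ 5.43 × 10⁷ mm⁴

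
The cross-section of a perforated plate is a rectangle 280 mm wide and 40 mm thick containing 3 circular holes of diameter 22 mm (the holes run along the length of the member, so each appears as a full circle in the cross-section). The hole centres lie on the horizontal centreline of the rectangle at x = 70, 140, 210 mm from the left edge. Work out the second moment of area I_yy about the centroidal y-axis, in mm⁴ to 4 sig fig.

Split into non-overlapping primitives; take the origin at the lower-left of the bounding box.
Plate: 280 × 40, A = 11 200 mm², x = 140 mm, Ī = 73 173 333 mm⁴.
Hole 1 (subtracted): ⌀22, A = 380.133 mm², x = 70 mm, Ī = 11 499 mm⁴.
Hole 2 (subtracted): ⌀22, A = 380.133 mm², x = 140 mm, Ī = 11 499 mm⁴.
Hole 3 (subtracted): ⌀22, A = 380.133 mm², x = 210 mm, Ī = 11 499 mm⁴.
By symmetry the centroid is at mid-width, x̄ = 140 mm.
Transfer each piece to the centroidal y-axis using Ī + A·d² with d = x − 140:
  plate: d = 0 mm → contributes +73 173 333 mm⁴
  hole 1: d = -70 mm → contributes −1 874 149 mm⁴
  hole 2: d = 0 mm → contributes −11 499 mm⁴
  hole 3: d = 70 mm → contributes −1 874 149 mm⁴
Total I = 69 413 536 mm⁴.

I_yy ≈ 6.941 × 10⁷ mm⁴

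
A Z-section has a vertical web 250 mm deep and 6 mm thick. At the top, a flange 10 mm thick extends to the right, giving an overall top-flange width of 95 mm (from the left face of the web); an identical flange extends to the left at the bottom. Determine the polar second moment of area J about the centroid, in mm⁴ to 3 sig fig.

Treat the section as a set of non-overlapping primitives; coordinates are from the bounding-box lower-left.
Web: 6 × 250, A = 1 500 mm², y = 125 mm, Ī = 7 812 500 mm⁴.
Top flange (beyond web): 89 × 10, A = 890 mm², y = 245 mm, Ī = 7416.7 mm⁴.
Bottom flange (beyond web): 89 × 10, A = 890 mm², y = 5 mm, Ī = 7416.7 mm⁴.
Centroid: ȳ = ΣA·y / ΣA = 125 mm.
Transfer each piece to the centroidal x-axis using Ī + A·d² with d = y − 125:
  web: d = 0 mm → contributes +7 812 500 mm⁴
  top flange (beyond web): d = 120 mm → contributes +12 823 417 mm⁴
  bottom flange (beyond web): d = -120 mm → contributes +12 823 417 mm⁴
Total I = 33 459 333 mm⁴.
For the y-axis: x̄ = 92 mm.
Repeating about the centroidal y-axis gives I_y = 5 195 573 mm⁴.
Polar second moment: J = I_x + I_y = 38 654 907 mm⁴.

J ≈ 3.87 × 10⁷ mm⁴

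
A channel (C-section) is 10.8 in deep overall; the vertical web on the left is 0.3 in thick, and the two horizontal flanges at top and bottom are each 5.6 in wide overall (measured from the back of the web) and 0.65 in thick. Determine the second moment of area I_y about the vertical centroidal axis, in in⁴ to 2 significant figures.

Split into non-overlapping primitives; take the origin at the lower-left of the bounding box.
Web: 0.3 × 10.8, A = 3.24 in², x = 0.15 in, Ī = 0.0243 in⁴.
Top flange (beyond web): 5.3 × 0.65, A = 3.445 in², x = 2.95 in, Ī = 8.064 in⁴.
Bottom flange (beyond web): 5.3 × 0.65, A = 3.445 in², x = 2.95 in, Ī = 8.064 in⁴.
Centroid: x̄ = ΣA·x / ΣA = 2.054 in.
Transfer each piece to the vertical centroidal axis using Ī + A·d² with d = x − 2.054:
  web: d = -1.904 in → contributes +11.78 in⁴
  top flange (beyond web): d = 0.8956 in → contributes +10.83 in⁴
  bottom flange (beyond web): d = 0.8956 in → contributes +10.83 in⁴
Total I = 33.43 in⁴.

I_y ≈ 33 in⁴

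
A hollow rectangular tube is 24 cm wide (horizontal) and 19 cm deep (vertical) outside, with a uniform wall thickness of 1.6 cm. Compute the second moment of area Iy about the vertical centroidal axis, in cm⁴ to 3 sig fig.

Iy ≈ 1.00 × 10⁴ cm⁴

Split into non-overlapping primitives; take the origin at the lower-left of the bounding box.
Outer rectangle: 24 × 19, A = 456 cm², x = 12 cm, Ī = 21 888 cm⁴.
Inner void (subtracted): 20.8 × 15.8, A = 328.64 cm², x = 12 cm, Ī = 11 849 cm⁴.
By symmetry the centroid is at mid-width, x̄ = 12 cm.
All pieces are centred on the vertical centroidal axis, so I = ΣĪ (holes subtracted) = 10 039 cm⁴.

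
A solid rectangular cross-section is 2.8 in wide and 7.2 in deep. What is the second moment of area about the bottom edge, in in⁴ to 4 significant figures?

The section: 2.8 × 7.2, A = 20.16 in², y = 3.6 in, Ī = 87.0912 in⁴.
Transfer it to a horizontal axis along the bottom face using Ī + A·d² with d = y − 0:
  the section: d = 3.6 in → contributes +348.365 in⁴
Total I = 348.365 in⁴.

I_base ≈ 348.4 in⁴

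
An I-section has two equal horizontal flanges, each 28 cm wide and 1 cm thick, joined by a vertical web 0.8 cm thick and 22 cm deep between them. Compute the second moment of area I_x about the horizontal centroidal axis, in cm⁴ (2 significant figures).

Split into non-overlapping primitives; take the origin at the lower-left of the bounding box.
Bottom flange: 28 × 1, A = 28 cm², y = 0.5 cm, Ī = 2.333 cm⁴.
Web: 0.8 × 22, A = 17.6 cm², y = 12 cm, Ī = 709.9 cm⁴.
Top flange: 28 × 1, A = 28 cm², y = 23.5 cm, Ī = 2.333 cm⁴.
By symmetry the centroid is at mid-height, ȳ = 12 cm.
Transfer each piece to the horizontal centroidal axis using Ī + A·d² with d = y − 12:
  bottom flange: d = -11.5 cm → contributes +3 705 cm⁴
  web: d = 0 cm → contributes +709.9 cm⁴
  top flange: d = 11.5 cm → contributes +3 705 cm⁴
Total I = 8 121 cm⁴.

I_x ≈ 8100 cm⁴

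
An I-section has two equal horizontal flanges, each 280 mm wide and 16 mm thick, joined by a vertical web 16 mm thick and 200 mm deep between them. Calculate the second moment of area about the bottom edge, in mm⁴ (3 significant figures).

I_base ≈ 2.79 × 10⁸ mm⁴

Decompose the section into non-overlapping parts with the origin at the bottom-left of its bounding rectangle.
Bottom flange: 280 × 16, A = 4 480 mm², y = 8 mm, Ī = 95 573 mm⁴.
Web: 16 × 200, A = 3 200 mm², y = 116 mm, Ī = 10 666 667 mm⁴.
Top flange: 280 × 16, A = 4 480 mm², y = 224 mm, Ī = 95 573 mm⁴.
Transfer each piece to the bottom edge using Ī + A·d² with d = y − 0:
  bottom flange: d = 8 mm → contributes +382 293 mm⁴
  web: d = 116 mm → contributes +53 725 867 mm⁴
  top flange: d = 224 mm → contributes +224 884 053 mm⁴
Total I = 278 992 213 mm⁴.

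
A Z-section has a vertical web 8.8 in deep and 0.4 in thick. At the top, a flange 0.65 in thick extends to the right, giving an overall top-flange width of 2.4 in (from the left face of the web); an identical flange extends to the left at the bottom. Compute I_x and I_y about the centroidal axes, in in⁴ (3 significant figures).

Break the section into simple shapes (no overlaps), measuring from the bottom-left corner of the bounding box.
Web: 0.4 × 8.8, A = 3.52 in², y = 4.4 in, Ī = 22.716 in⁴.
Top flange (beyond web): 2 × 0.65, A = 1.3 in², y = 8.475 in, Ī = 0.045771 in⁴.
Bottom flange (beyond web): 2 × 0.65, A = 1.3 in², y = 0.325 in, Ī = 0.045771 in⁴.
Centroid: ȳ = ΣA·y / ΣA = 4.4 in.
Transfer each piece to the centroidal x-axis using Ī + A·d² with d = y − 4.4:
  web: d = 0 in → contributes +22.716 in⁴
  top flange (beyond web): d = 4.075 in → contributes +21.633 in⁴
  bottom flange (beyond web): d = -4.075 in → contributes +21.633 in⁴
Total I = 65.982 in⁴.
For the y-axis: x̄ = 2.2 in.
Repeating about the centroidal y-axis gives I_y = 4.6576 in⁴.

I_x ≈ 66.0 in⁴, I_y ≈ 4.66 in⁴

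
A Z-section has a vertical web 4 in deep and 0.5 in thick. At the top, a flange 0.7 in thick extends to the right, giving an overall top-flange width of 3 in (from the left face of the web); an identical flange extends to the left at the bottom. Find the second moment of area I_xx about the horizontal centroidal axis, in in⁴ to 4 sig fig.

Split into non-overlapping primitives; take the origin at the lower-left of the bounding box.
Web: 0.5 × 4, A = 2 in², y = 2 in, Ī = 2.66667 in⁴.
Top flange (beyond web): 2.5 × 0.7, A = 1.75 in², y = 3.65 in, Ī = 0.0714583 in⁴.
Bottom flange (beyond web): 2.5 × 0.7, A = 1.75 in², y = 0.35 in, Ī = 0.0714583 in⁴.
Centroid: ȳ = ΣA·y / ΣA = 2 in.
Transfer each piece to the horizontal centroidal axis using Ī + A·d² with d = y − 2:
  web: d = 0 in → contributes +2.66667 in⁴
  top flange (beyond web): d = 1.65 in → contributes +4.83583 in⁴
  bottom flange (beyond web): d = -1.65 in → contributes +4.83583 in⁴
Total I = 12.3383 in⁴.

I_xx ≈ 12.34 in⁴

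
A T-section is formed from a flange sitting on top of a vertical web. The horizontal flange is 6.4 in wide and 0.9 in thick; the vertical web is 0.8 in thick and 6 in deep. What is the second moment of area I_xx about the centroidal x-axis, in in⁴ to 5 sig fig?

I_xx ≈ 45.952 in⁴

Break the section into simple shapes (no overlaps), measuring from the bottom-left corner of the bounding box.
Flange: 6.4 × 0.9, A = 5.76 in², y = 6.45 in, Ī = 0.3888 in⁴.
Web: 0.8 × 6, A = 4.8 in², y = 3 in, Ī = 14.4 in⁴.
Centroid: ȳ = ΣA·y / ΣA = 4.881818 in.
Transfer each piece to the centroidal x-axis using Ī + A·d² with d = y − 4.881818:
  flange: d = 1.568182 in → contributes +14.55376 in⁴
  web: d = -1.881818 in → contributes +31.39795 in⁴
Total I = 45.95171 in⁴.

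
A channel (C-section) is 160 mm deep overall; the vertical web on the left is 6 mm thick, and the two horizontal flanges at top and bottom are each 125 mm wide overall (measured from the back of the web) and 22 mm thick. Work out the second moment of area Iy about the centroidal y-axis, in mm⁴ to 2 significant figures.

Iy ≈ 9.4 × 10⁶ mm⁴

Treat the section as a set of non-overlapping primitives; coordinates are from the bounding-box lower-left.
Web: 6 × 160, A = 960 mm², x = 3 mm, Ī = 2 880 mm⁴.
Top flange (beyond web): 119 × 22, A = 2 618 mm², x = 65.5 mm, Ī = 3 089 458 mm⁴.
Bottom flange (beyond web): 119 × 22, A = 2 618 mm², x = 65.5 mm, Ī = 3 089 458 mm⁴.
Centroid: x̄ = ΣA·x / ΣA = 55.82 mm.
Transfer each piece to the centroidal y-axis using Ī + A·d² with d = x − 55.82:
  web: d = -52.82 mm → contributes +2 680 862 mm⁴
  top flange (beyond web): d = 9.684 mm → contributes +3 334 957 mm⁴
  bottom flange (beyond web): d = 9.684 mm → contributes +3 334 957 mm⁴
Total I = 9 350 776 mm⁴.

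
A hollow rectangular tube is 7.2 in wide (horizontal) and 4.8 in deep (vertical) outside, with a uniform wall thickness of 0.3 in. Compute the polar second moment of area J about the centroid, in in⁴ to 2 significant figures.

J ≈ 74 in⁴

Split into non-overlapping primitives; take the origin at the lower-left of the bounding box.
Outer rectangle: 7.2 × 4.8, A = 34.56 in², y = 2.4 in, Ī = 66.36 in⁴.
Inner void (subtracted): 6.6 × 4.2, A = 27.72 in², y = 2.4 in, Ī = 40.75 in⁴.
By symmetry the centroid is at mid-height, ȳ = 2.4 in.
All pieces are centred on the centroidal x-axis, so I = ΣĪ (holes subtracted) = 25.61 in⁴.
Repeating about the centroidal y-axis gives I_y = 48.68 in⁴.
Polar second moment: J = I_x + I_y = 74.28 in⁴.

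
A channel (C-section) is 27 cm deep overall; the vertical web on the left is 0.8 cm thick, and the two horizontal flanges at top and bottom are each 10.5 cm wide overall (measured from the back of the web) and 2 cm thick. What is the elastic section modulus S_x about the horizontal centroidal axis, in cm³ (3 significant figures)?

Treat the section as a set of non-overlapping primitives; coordinates are from the bounding-box lower-left.
Web: 0.8 × 27, A = 21.6 cm², y = 13.5 cm, Ī = 1312.2 cm⁴.
Top flange (beyond web): 9.7 × 2, A = 19.4 cm², y = 26 cm, Ī = 6.4667 cm⁴.
Bottom flange (beyond web): 9.7 × 2, A = 19.4 cm², y = 1 cm, Ī = 6.4667 cm⁴.
By symmetry the centroid is at mid-height, ȳ = 13.5 cm.
Transfer each piece to the horizontal centroidal axis using Ī + A·d² with d = y − 13.5:
  web: d = 0 cm → contributes +1312.2 cm⁴
  top flange (beyond web): d = 12.5 cm → contributes +3037.7 cm⁴
  bottom flange (beyond web): d = -12.5 cm → contributes +3037.7 cm⁴
Total I = 7387.6 cm⁴.
Extreme fibre distance c = 13.5 cm; S = I/c = 547.23 cm³.

S_x ≈ 547 cm³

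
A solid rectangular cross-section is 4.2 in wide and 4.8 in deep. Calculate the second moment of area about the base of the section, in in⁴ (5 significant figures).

I_base ≈ 154.83 in⁴

The section: 4.2 × 4.8, A = 20.16 in², y = 2.4 in, Ī = 38.7072 in⁴.
Transfer it to the base of the section using Ī + A·d² with d = y − 0:
  the section: d = 2.4 in → contributes +154.8288 in⁴
Total I = 154.8288 in⁴.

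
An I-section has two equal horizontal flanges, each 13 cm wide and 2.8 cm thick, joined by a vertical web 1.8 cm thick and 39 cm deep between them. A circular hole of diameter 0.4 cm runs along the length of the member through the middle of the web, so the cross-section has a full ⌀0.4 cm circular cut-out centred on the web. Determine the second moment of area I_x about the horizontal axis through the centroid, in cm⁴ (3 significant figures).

Treat the section as a set of non-overlapping primitives; coordinates are from the bounding-box lower-left.
Bottom flange: 13 × 2.8, A = 36.4 cm², y = 1.4 cm, Ī = 23.781 cm⁴.
Web: 1.8 × 39, A = 70.2 cm², y = 22.3 cm, Ī = 8897.9 cm⁴.
Top flange: 13 × 2.8, A = 36.4 cm², y = 43.2 cm, Ī = 23.781 cm⁴.
Hole (subtracted): ⌀0.4, A = 0.12566 cm², y = 22.3 cm, Ī = 0.0012566 cm⁴.
By symmetry the centroid is at mid-height, ȳ = 22.3 cm.
Transfer each piece to the horizontal axis through the centroid using Ī + A·d² with d = y − 22.3:
  bottom flange: d = -20.9 cm → contributes +15 924 cm⁴
  web: d = 0 cm → contributes +8897.9 cm⁴
  top flange: d = 20.9 cm → contributes +15 924 cm⁴
  hole: d = 0 cm → contributes −0.0012566 cm⁴
Total I = 40 745 cm⁴.

I_x ≈ 4.07 × 10⁴ cm⁴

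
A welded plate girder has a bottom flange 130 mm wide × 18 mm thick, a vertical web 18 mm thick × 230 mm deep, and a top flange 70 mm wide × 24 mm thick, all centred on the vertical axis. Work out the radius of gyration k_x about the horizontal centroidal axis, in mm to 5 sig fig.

k_x ≈ 99.477 mm

Decompose the section into non-overlapping parts with the origin at the bottom-left of its bounding rectangle.
Bottom plate: 130 × 18, A = 2 340 mm², y = 9 mm, Ī = 63 180 mm⁴.
Web plate: 18 × 230, A = 4 140 mm², y = 133 mm, Ī = 18 250 500 mm⁴.
Top plate: 70 × 24, A = 1 680 mm², y = 260 mm, Ī = 80 640 mm⁴.
Centroid: ȳ = ΣA·y / ΣA = 123.5882 mm.
Transfer each piece to the horizontal centroidal axis using Ī + A·d² with d = y − 123.5882:
  bottom plate: d = -114.5882 mm → contributes +30 788 465 mm⁴
  web plate: d = 9.411765 mm → contributes +18 617 227 mm⁴
  top plate: d = 136.4118 mm → contributes +31 342 365 mm⁴
Total I = 80 748 056 mm⁴.
Radius of gyration: k = √(I/A) = √(80 748 056 / 8 160) = 99.47661 mm.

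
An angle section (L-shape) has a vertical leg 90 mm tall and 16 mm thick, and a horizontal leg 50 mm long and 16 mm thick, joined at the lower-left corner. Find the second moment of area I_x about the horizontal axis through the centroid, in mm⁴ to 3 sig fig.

I_x ≈ 1.52 × 10⁶ mm⁴

Break the section into simple shapes (no overlaps), measuring from the bottom-left corner of the bounding box.
Vertical leg: 16 × 90, A = 1 440 mm², y = 45 mm, Ī = 972 000 mm⁴.
Horizontal leg (remainder): 34 × 16, A = 544 mm², y = 8 mm, Ī = 11 605 mm⁴.
Centroid: ȳ = ΣA·y / ΣA = 34.855 mm.
Transfer each piece to the horizontal axis through the centroid using Ī + A·d² with d = y − 34.855:
  vertical leg: d = 10.145 mm → contributes +1 120 211 mm⁴
  horizontal leg (remainder): d = -26.855 mm → contributes +403 929 mm⁴
Total I = 1 524 140 mm⁴.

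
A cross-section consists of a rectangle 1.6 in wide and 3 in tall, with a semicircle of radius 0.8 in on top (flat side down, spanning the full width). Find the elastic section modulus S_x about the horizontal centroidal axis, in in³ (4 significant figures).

S_x ≈ 3.259 in³

Split into non-overlapping primitives; take the origin at the lower-left of the bounding box.
Rectangular body: 1.6 × 3, A = 4.8 in², y = 1.5 in, Ī = 3.6 in⁴.
Semicircular cap: semicircle r = 0.8, A = 1.00531 in², y = 3.33953 in, Ī = 0.0449565 in⁴.
Centroid: ȳ = ΣA·y / ΣA = 1.81855 in.
Transfer each piece to the horizontal centroidal axis using Ī + A·d² with d = y − 1.81855:
  rectangular body: d = -0.318553 in → contributes +4.08708 in⁴
  semicircular cap: d = 1.52098 in → contributes +2.37061 in⁴
Total I = 6.4577 in⁴.
Extreme fibre distance c = 1.98145 in; S = I/c = 3.25908 in³.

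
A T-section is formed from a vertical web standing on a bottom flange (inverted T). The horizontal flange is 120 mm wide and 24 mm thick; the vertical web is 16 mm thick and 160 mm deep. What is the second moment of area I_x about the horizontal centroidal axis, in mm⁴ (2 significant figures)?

Treat the section as a set of non-overlapping primitives; coordinates are from the bounding-box lower-left.
Flange: 120 × 24, A = 2 880 mm², y = 12 mm, Ī = 138 240 mm⁴.
Web: 16 × 160, A = 2 560 mm², y = 104 mm, Ī = 5 461 333 mm⁴.
Centroid: ȳ = ΣA·y / ΣA = 55.29 mm.
Transfer each piece to the horizontal centroidal axis using Ī + A·d² with d = y − 55.29:
  flange: d = -43.29 mm → contributes +5 536 456 mm⁴
  web: d = 48.71 mm → contributes +11 534 327 mm⁴
Total I = 17 070 783 mm⁴.

I_x ≈ 1.7 × 10⁷ mm⁴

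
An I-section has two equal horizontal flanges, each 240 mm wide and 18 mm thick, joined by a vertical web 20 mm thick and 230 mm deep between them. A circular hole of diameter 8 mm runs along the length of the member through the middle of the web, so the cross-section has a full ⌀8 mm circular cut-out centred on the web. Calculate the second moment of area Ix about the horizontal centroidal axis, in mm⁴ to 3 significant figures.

Break the section into simple shapes (no overlaps), measuring from the bottom-left corner of the bounding box.
Bottom flange: 240 × 18, A = 4 320 mm², y = 9 mm, Ī = 116 640 mm⁴.
Web: 20 × 230, A = 4 600 mm², y = 133 mm, Ī = 20 278 333 mm⁴.
Top flange: 240 × 18, A = 4 320 mm², y = 257 mm, Ī = 116 640 mm⁴.
Hole (subtracted): ⌀8, A = 50.265 mm², y = 133 mm, Ī = 201.06 mm⁴.
By symmetry the centroid is at mid-height, ȳ = 133 mm.
Transfer each piece to the horizontal centroidal axis using Ī + A·d² with d = y − 133:
  bottom flange: d = -124 mm → contributes +66 540 960 mm⁴
  web: d = 0 mm → contributes +20 278 333 mm⁴
  top flange: d = 124 mm → contributes +66 540 960 mm⁴
  hole: d = 0 mm → contributes −201.06 mm⁴
Total I = 153 360 052 mm⁴.

Ix ≈ 1.53 × 10⁸ mm⁴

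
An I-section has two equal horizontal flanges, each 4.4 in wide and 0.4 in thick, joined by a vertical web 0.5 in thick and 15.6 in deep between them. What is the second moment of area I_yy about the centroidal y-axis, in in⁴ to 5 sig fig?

I_yy ≈ 5.8414 in⁴

Split into non-overlapping primitives; take the origin at the lower-left of the bounding box.
Bottom flange: 4.4 × 0.4, A = 1.76 in², x = 2.2 in, Ī = 2.839467 in⁴.
Web: 0.5 × 15.6, A = 7.8 in², x = 2.2 in, Ī = 0.1625 in⁴.
Top flange: 4.4 × 0.4, A = 1.76 in², x = 2.2 in, Ī = 2.839467 in⁴.
By symmetry the centroid is at mid-width, x̄ = 2.2 in.
All pieces are centred on the centroidal y-axis, so I = ΣĪ = 5.841433 in⁴.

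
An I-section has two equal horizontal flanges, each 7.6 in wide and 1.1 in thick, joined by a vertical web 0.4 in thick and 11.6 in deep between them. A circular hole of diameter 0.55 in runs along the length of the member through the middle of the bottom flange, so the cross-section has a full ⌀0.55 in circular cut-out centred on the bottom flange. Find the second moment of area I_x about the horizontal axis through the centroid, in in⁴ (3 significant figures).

I_x ≈ 718 in⁴

Treat the section as a set of non-overlapping primitives; coordinates are from the bounding-box lower-left.
Bottom flange: 7.6 × 1.1, A = 8.36 in², y = 0.55 in, Ī = 0.84297 in⁴.
Web: 0.4 × 11.6, A = 4.64 in², y = 6.9 in, Ī = 52.03 in⁴.
Top flange: 7.6 × 1.1, A = 8.36 in², y = 13.25 in, Ī = 0.84297 in⁴.
Hole (subtracted): ⌀0.55, A = 0.23758 in², y = 0.55 in, Ī = 0.0044918 in⁴.
Centroid: ȳ = ΣA·y / ΣA = 6.9714 in.
Transfer each piece to the horizontal axis through the centroid using Ī + A·d² with d = y − 6.9714:
  bottom flange: d = -6.4214 in → contributes +345.56 in⁴
  web: d = -0.071424 in → contributes +52.054 in⁴
  top flange: d = 6.2786 in → contributes +330.4 in⁴
  hole: d = -6.4214 in → contributes −9.8012 in⁴
Total I = 718.22 in⁴.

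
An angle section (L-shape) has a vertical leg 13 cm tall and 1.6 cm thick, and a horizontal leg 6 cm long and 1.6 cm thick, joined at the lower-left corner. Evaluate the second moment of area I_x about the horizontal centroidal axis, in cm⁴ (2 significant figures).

I_x ≈ 470 cm⁴

Break the section into simple shapes (no overlaps), measuring from the bottom-left corner of the bounding box.
Vertical leg: 1.6 × 13, A = 20.8 cm², y = 6.5 cm, Ī = 292.9 cm⁴.
Horizontal leg (remainder): 4.4 × 1.6, A = 7.04 cm², y = 0.8 cm, Ī = 1.502 cm⁴.
Centroid: ȳ = ΣA·y / ΣA = 5.059 cm.
Transfer each piece to the horizontal centroidal axis using Ī + A·d² with d = y − 5.059:
  vertical leg: d = 1.441 cm → contributes +336.1 cm⁴
  horizontal leg (remainder): d = -4.259 cm → contributes +129.2 cm⁴
Total I = 465.3 cm⁴.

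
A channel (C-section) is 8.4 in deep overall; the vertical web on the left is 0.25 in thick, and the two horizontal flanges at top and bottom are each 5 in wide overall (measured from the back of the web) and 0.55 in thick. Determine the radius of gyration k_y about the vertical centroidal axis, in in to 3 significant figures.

Treat the section as a set of non-overlapping primitives; coordinates are from the bounding-box lower-left.
Web: 0.25 × 8.4, A = 2.1 in², x = 0.125 in, Ī = 0.010938 in⁴.
Top flange (beyond web): 4.75 × 0.55, A = 2.6125 in², x = 2.625 in, Ī = 4.912 in⁴.
Bottom flange (beyond web): 4.75 × 0.55, A = 2.6125 in², x = 2.625 in, Ī = 4.912 in⁴.
Centroid: x̄ = ΣA·x / ΣA = 1.9083 in.
Transfer each piece to the vertical centroidal axis using Ī + A·d² with d = x − 1.9083:
  web: d = -1.7833 in → contributes +6.6891 in⁴
  top flange (beyond web): d = 0.71672 in → contributes +6.2541 in⁴
  bottom flange (beyond web): d = 0.71672 in → contributes +6.2541 in⁴
Total I = 19.197 in⁴.
Radius of gyration: k = √(I/A) = √(19.197 / 7.325) = 1.6189 in.

k_y ≈ 1.62 in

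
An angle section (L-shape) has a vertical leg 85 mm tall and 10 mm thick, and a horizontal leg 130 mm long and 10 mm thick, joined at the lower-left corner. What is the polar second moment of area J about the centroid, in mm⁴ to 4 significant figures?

Break the section into simple shapes (no overlaps), measuring from the bottom-left corner of the bounding box.
Vertical leg: 10 × 85, A = 850 mm², y = 42.5 mm, Ī = 511 771 mm⁴.
Horizontal leg (remainder): 120 × 10, A = 1 200 mm², y = 5 mm, Ī = 10 000 mm⁴.
Centroid: ȳ = ΣA·y / ΣA = 20.5488 mm.
Transfer each piece to the centroidal x-axis using Ī + A·d² with d = y − 20.5488:
  vertical leg: d = 21.9512 mm → contributes +921 348 mm⁴
  horizontal leg (remainder): d = -15.5488 mm → contributes +300 117 mm⁴
Total I = 1 221 466 mm⁴.
For the y-axis: x̄ = 43.0488 mm.
Repeating about the centroidal y-axis gives I_y = 3 549 278 mm⁴.
Polar second moment: J = I_x + I_y = 4 770 744 mm⁴.

J ≈ 4.771 × 10⁶ mm⁴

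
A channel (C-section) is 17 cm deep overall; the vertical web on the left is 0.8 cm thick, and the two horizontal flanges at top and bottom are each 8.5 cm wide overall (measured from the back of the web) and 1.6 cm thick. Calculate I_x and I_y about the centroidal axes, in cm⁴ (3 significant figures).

Decompose the section into non-overlapping parts with the origin at the bottom-left of its bounding rectangle.
Web: 0.8 × 17, A = 13.6 cm², y = 8.5 cm, Ī = 327.53 cm⁴.
Top flange (beyond web): 7.7 × 1.6, A = 12.32 cm², y = 16.2 cm, Ī = 2.6283 cm⁴.
Bottom flange (beyond web): 7.7 × 1.6, A = 12.32 cm², y = 0.8 cm, Ī = 2.6283 cm⁴.
By symmetry the centroid is at mid-height, ȳ = 8.5 cm.
Transfer each piece to the centroidal x-axis using Ī + A·d² with d = y − 8.5:
  web: d = 0 cm → contributes +327.53 cm⁴
  top flange (beyond web): d = 7.7 cm → contributes +733.08 cm⁴
  bottom flange (beyond web): d = -7.7 cm → contributes +733.08 cm⁴
Total I = 1793.7 cm⁴.
For the y-axis: x̄ = 3.1385 cm.
Repeating about the centroidal y-axis gives I_y = 280.75 cm⁴.

I_x ≈ 1790 cm⁴, I_y ≈ 281 cm⁴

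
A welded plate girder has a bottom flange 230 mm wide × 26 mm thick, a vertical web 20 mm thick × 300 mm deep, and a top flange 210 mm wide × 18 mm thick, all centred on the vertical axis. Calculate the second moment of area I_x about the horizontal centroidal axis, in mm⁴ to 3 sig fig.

I_x ≈ 2.91 × 10⁸ mm⁴

Decompose the section into non-overlapping parts with the origin at the bottom-left of its bounding rectangle.
Bottom plate: 230 × 26, A = 5 980 mm², y = 13 mm, Ī = 336 873 mm⁴.
Web plate: 20 × 300, A = 6 000 mm², y = 176 mm, Ī = 45 000 000 mm⁴.
Top plate: 210 × 18, A = 3 780 mm², y = 335 mm, Ī = 102 060 mm⁴.
Centroid: ȳ = ΣA·y / ΣA = 152.29 mm.
Transfer each piece to the horizontal centroidal axis using Ī + A·d² with d = y − 152.29:
  bottom plate: d = -139.29 mm → contributes +116 353 736 mm⁴
  web plate: d = 23.713 mm → contributes +48 373 895 mm⁴
  top plate: d = 182.71 mm → contributes +126 294 006 mm⁴
Total I = 291 021 637 mm⁴.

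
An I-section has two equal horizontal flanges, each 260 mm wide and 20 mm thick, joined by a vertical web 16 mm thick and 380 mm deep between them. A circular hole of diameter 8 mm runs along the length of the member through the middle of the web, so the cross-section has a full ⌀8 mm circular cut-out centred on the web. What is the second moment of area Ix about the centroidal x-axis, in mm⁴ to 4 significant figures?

Ix ≈ 4.895 × 10⁸ mm⁴

Decompose the section into non-overlapping parts with the origin at the bottom-left of its bounding rectangle.
Bottom flange: 260 × 20, A = 5 200 mm², y = 10 mm, Ī = 173 333 mm⁴.
Web: 16 × 380, A = 6 080 mm², y = 210 mm, Ī = 73 162 667 mm⁴.
Top flange: 260 × 20, A = 5 200 mm², y = 410 mm, Ī = 173 333 mm⁴.
Hole (subtracted): ⌀8, A = 50.2655 mm², y = 210 mm, Ī = 201.062 mm⁴.
By symmetry the centroid is at mid-height, ȳ = 210 mm.
Transfer each piece to the centroidal x-axis using Ī + A·d² with d = y − 210:
  bottom flange: d = -200 mm → contributes +208 173 333 mm⁴
  web: d = 0 mm → contributes +73 162 667 mm⁴
  top flange: d = 200 mm → contributes +208 173 333 mm⁴
  hole: d = 0 mm → contributes −201.062 mm⁴
Total I = 489 509 132 mm⁴.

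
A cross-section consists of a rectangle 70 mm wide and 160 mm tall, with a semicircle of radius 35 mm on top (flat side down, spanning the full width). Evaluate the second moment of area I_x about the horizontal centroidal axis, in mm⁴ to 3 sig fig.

I_x ≈ 3.88 × 10⁷ mm⁴

Treat the section as a set of non-overlapping primitives; coordinates are from the bounding-box lower-left.
Rectangular body: 70 × 160, A = 11 200 mm², y = 80 mm, Ī = 23 893 333 mm⁴.
Semicircular cap: semicircle r = 35, A = 1924.2 mm², y = 174.85 mm, Ī = 164 704 mm⁴.
Centroid: ȳ = ΣA·y / ΣA = 93.907 mm.
Transfer each piece to the horizontal centroidal axis using Ī + A·d² with d = y − 93.907:
  rectangular body: d = -13.907 mm → contributes +26 059 531 mm⁴
  semicircular cap: d = 80.947 mm → contributes +12 773 110 mm⁴
Total I = 38 832 641 mm⁴.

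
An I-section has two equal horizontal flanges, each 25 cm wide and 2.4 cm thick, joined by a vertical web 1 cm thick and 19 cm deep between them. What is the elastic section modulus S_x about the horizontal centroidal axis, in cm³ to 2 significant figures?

S_x ≈ 1200 cm³

Decompose the section into non-overlapping parts with the origin at the bottom-left of its bounding rectangle.
Bottom flange: 25 × 2.4, A = 60 cm², y = 1.2 cm, Ī = 28.8 cm⁴.
Web: 1 × 19, A = 19 cm², y = 11.9 cm, Ī = 571.6 cm⁴.
Top flange: 25 × 2.4, A = 60 cm², y = 22.6 cm, Ī = 28.8 cm⁴.
By symmetry the centroid is at mid-height, ȳ = 11.9 cm.
Transfer each piece to the horizontal centroidal axis using Ī + A·d² with d = y − 11.9:
  bottom flange: d = -10.7 cm → contributes +6 898 cm⁴
  web: d = 0 cm → contributes +571.6 cm⁴
  top flange: d = 10.7 cm → contributes +6 898 cm⁴
Total I = 14 368 cm⁴.
Extreme fibre distance c = 11.9 cm; S = I/c = 1 207 cm³.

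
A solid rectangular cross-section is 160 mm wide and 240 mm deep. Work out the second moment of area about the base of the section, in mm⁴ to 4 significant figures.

The section: 160 × 240, A = 38 400 mm², y = 120 mm, Ī = 184 320 000 mm⁴.
Transfer it to the base of the section using Ī + A·d² with d = y − 0:
  the section: d = 120 mm → contributes +737 280 000 mm⁴
Total I = 737 280 000 mm⁴.

I_base ≈ 7.373 × 10⁸ mm⁴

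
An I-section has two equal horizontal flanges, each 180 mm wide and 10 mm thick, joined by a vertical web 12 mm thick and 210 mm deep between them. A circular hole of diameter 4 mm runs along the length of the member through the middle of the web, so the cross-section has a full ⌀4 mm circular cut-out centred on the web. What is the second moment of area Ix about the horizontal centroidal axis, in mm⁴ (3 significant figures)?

Ix ≈ 5.29 × 10⁷ mm⁴

Decompose the section into non-overlapping parts with the origin at the bottom-left of its bounding rectangle.
Bottom flange: 180 × 10, A = 1 800 mm², y = 5 mm, Ī = 15 000 mm⁴.
Web: 12 × 210, A = 2 520 mm², y = 115 mm, Ī = 9 261 000 mm⁴.
Top flange: 180 × 10, A = 1 800 mm², y = 225 mm, Ī = 15 000 mm⁴.
Hole (subtracted): ⌀4, A = 12.566 mm², y = 115 mm, Ī = 12.566 mm⁴.
By symmetry the centroid is at mid-height, ȳ = 115 mm.
Transfer each piece to the horizontal centroidal axis using Ī + A·d² with d = y − 115:
  bottom flange: d = -110 mm → contributes +21 795 000 mm⁴
  web: d = 0 mm → contributes +9 261 000 mm⁴
  top flange: d = 110 mm → contributes +21 795 000 mm⁴
  hole: d = 0 mm → contributes −12.566 mm⁴
Total I = 52 850 987 mm⁴.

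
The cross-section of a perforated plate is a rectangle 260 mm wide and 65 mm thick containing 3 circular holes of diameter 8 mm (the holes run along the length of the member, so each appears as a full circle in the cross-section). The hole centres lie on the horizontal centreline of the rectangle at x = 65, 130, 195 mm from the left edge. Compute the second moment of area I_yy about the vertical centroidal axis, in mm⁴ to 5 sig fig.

I_yy ≈ 9.4778 × 10⁷ mm⁴

Split into non-overlapping primitives; take the origin at the lower-left of the bounding box.
Plate: 260 × 65, A = 16 900 mm², x = 130 mm, Ī = 95 203 333 mm⁴.
Hole 1 (subtracted): ⌀8, A = 50.26548 mm², x = 65 mm, Ī = 201.0619 mm⁴.
Hole 2 (subtracted): ⌀8, A = 50.26548 mm², x = 130 mm, Ī = 201.0619 mm⁴.
Hole 3 (subtracted): ⌀8, A = 50.26548 mm², x = 195 mm, Ī = 201.0619 mm⁴.
By symmetry the centroid is at mid-width, x̄ = 130 mm.
Transfer each piece to the vertical centroidal axis using Ī + A·d² with d = x − 130:
  plate: d = 0 mm → contributes +95 203 333 mm⁴
  hole 1: d = -65 mm → contributes −212572.7 mm⁴
  hole 2: d = 0 mm → contributes −201.0619 mm⁴
  hole 3: d = 65 mm → contributes −212572.7 mm⁴
Total I = 94 777 987 mm⁴.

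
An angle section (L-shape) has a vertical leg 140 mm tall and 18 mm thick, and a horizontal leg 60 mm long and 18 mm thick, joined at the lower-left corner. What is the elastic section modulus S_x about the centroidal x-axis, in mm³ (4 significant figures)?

Treat the section as a set of non-overlapping primitives; coordinates are from the bounding-box lower-left.
Vertical leg: 18 × 140, A = 2 520 mm², y = 70 mm, Ī = 4 116 000 mm⁴.
Horizontal leg (remainder): 42 × 18, A = 756 mm², y = 9 mm, Ī = 20 412 mm⁴.
Centroid: ȳ = ΣA·y / ΣA = 55.9231 mm.
Transfer each piece to the centroidal x-axis using Ī + A·d² with d = y − 55.9231:
  vertical leg: d = 14.0769 mm → contributes +4 615 363 mm⁴
  horizontal leg (remainder): d = -46.9231 mm → contributes +1 684 954 mm⁴
Total I = 6 300 317 mm⁴.
Extreme fibre distance c = 84.0769 mm; S = I/c = 74935.1 mm³.

S_x ≈ 7.494 × 10⁴ mm³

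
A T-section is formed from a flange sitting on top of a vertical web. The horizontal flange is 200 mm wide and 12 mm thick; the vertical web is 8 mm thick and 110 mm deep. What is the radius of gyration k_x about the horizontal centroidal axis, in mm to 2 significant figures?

k_x ≈ 32 mm

Break the section into simple shapes (no overlaps), measuring from the bottom-left corner of the bounding box.
Flange: 200 × 12, A = 2 400 mm², y = 116 mm, Ī = 28 800 mm⁴.
Web: 8 × 110, A = 880 mm², y = 55 mm, Ī = 887 333 mm⁴.
Centroid: ȳ = ΣA·y / ΣA = 99.63 mm.
Transfer each piece to the horizontal centroidal axis using Ī + A·d² with d = y − 99.63:
  flange: d = 16.37 mm → contributes +671 619 mm⁴
  web: d = -44.63 mm → contributes +2 640 476 mm⁴
Total I = 3 312 094 mm⁴.
Radius of gyration: k = √(I/A) = √(3 312 094 / 3 280) = 31.78 mm.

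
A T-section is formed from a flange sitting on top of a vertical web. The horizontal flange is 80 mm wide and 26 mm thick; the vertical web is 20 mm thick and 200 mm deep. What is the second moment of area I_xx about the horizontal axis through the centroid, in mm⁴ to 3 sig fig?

Decompose the section into non-overlapping parts with the origin at the bottom-left of its bounding rectangle.
Flange: 80 × 26, A = 2 080 mm², y = 213 mm, Ī = 117 173 mm⁴.
Web: 20 × 200, A = 4 000 mm², y = 100 mm, Ī = 13 333 333 mm⁴.
Centroid: ȳ = ΣA·y / ΣA = 138.66 mm.
Transfer each piece to the horizontal axis through the centroid using Ī + A·d² with d = y − 138.66:
  flange: d = 74.342 mm → contributes +11 612 810 mm⁴
  web: d = -38.658 mm → contributes +19 311 065 mm⁴
Total I = 30 923 875 mm⁴.

I_xx ≈ 3.09 × 10⁷ mm⁴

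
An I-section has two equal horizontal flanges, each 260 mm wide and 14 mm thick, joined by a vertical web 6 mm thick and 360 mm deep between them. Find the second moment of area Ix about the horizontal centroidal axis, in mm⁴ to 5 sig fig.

Decompose the section into non-overlapping parts with the origin at the bottom-left of its bounding rectangle.
Bottom flange: 260 × 14, A = 3 640 mm², y = 7 mm, Ī = 59453.33 mm⁴.
Web: 6 × 360, A = 2 160 mm², y = 194 mm, Ī = 23 328 000 mm⁴.
Top flange: 260 × 14, A = 3 640 mm², y = 381 mm, Ī = 59453.33 mm⁴.
By symmetry the centroid is at mid-height, ȳ = 194 mm.
Transfer each piece to the horizontal centroidal axis using Ī + A·d² with d = y − 194:
  bottom flange: d = -187 mm → contributes +127 346 613 mm⁴
  web: d = 0 mm → contributes +23 328 000 mm⁴
  top flange: d = 187 mm → contributes +127 346 613 mm⁴
Total I = 278 021 227 mm⁴.

Ix ≈ 2.7802 × 10⁸ mm⁴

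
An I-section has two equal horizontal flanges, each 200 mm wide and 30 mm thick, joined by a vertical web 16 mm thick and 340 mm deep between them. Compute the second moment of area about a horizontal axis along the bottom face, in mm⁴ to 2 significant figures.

I_base ≈ 1.2 × 10⁹ mm⁴

Break the section into simple shapes (no overlaps), measuring from the bottom-left corner of the bounding box.
Bottom flange: 200 × 30, A = 6 000 mm², y = 15 mm, Ī = 450 000 mm⁴.
Web: 16 × 340, A = 5 440 mm², y = 200 mm, Ī = 52 405 333 mm⁴.
Top flange: 200 × 30, A = 6 000 mm², y = 385 mm, Ī = 450 000 mm⁴.
Transfer each piece to the bottom edge using Ī + A·d² with d = y − 0:
  bottom flange: d = 15 mm → contributes +1 800 000 mm⁴
  web: d = 200 mm → contributes +270 005 333 mm⁴
  top flange: d = 385 mm → contributes +889 800 000 mm⁴
Total I = 1 161 605 333 mm⁴.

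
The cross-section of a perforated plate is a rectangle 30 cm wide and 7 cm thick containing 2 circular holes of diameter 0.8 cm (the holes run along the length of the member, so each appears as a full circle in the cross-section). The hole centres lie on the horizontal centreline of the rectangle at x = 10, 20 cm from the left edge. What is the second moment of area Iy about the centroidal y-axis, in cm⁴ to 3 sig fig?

Treat the section as a set of non-overlapping primitives; coordinates are from the bounding-box lower-left.
Plate: 30 × 7, A = 210 cm², x = 15 cm, Ī = 15 750 cm⁴.
Hole 1 (subtracted): ⌀0.8, A = 0.50265 cm², x = 10 cm, Ī = 0.020106 cm⁴.
Hole 2 (subtracted): ⌀0.8, A = 0.50265 cm², x = 20 cm, Ī = 0.020106 cm⁴.
By symmetry the centroid is at mid-width, x̄ = 15 cm.
Transfer each piece to the centroidal y-axis using Ī + A·d² with d = x − 15:
  plate: d = 0 cm → contributes +15 750 cm⁴
  hole 1: d = -5 cm → contributes −12.586 cm⁴
  hole 2: d = 5 cm → contributes −12.586 cm⁴
Total I = 15 725 cm⁴.

Iy ≈ 1.57 × 10⁴ cm⁴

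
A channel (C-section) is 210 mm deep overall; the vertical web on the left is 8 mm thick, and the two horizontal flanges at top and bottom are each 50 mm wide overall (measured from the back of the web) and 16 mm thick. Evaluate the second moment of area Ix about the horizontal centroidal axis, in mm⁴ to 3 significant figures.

Treat the section as a set of non-overlapping primitives; coordinates are from the bounding-box lower-left.
Web: 8 × 210, A = 1 680 mm², y = 105 mm, Ī = 6 174 000 mm⁴.
Top flange (beyond web): 42 × 16, A = 672 mm², y = 202 mm, Ī = 14 336 mm⁴.
Bottom flange (beyond web): 42 × 16, A = 672 mm², y = 8 mm, Ī = 14 336 mm⁴.
By symmetry the centroid is at mid-height, ȳ = 105 mm.
Transfer each piece to the horizontal centroidal axis using Ī + A·d² with d = y − 105:
  web: d = 0 mm → contributes +6 174 000 mm⁴
  top flange (beyond web): d = 97 mm → contributes +6 337 184 mm⁴
  bottom flange (beyond web): d = -97 mm → contributes +6 337 184 mm⁴
Total I = 18 848 368 mm⁴.

Ix ≈ 1.88 × 10⁷ mm⁴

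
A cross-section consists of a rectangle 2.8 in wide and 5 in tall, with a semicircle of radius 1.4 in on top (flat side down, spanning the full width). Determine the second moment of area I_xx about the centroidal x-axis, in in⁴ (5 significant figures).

I_xx ≈ 53.751 in⁴

Decompose the section into non-overlapping parts with the origin at the bottom-left of its bounding rectangle.
Rectangular body: 2.8 × 5, A = 14 in², y = 2.5 in, Ī = 29.16667 in⁴.
Semicircular cap: semicircle r = 1.4, A = 3.078761 in², y = 5.594178 in, Ī = 0.4216423 in⁴.
Centroid: ȳ = ΣA·y / ΣA = 3.057783 in.
Transfer each piece to the centroidal x-axis using Ī + A·d² with d = y − 3.057783:
  rectangular body: d = -0.5577826 in → contributes +33.52237 in⁴
  semicircular cap: d = 2.536396 in → contributes +20.22825 in⁴
Total I = 53.75061 in⁴.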